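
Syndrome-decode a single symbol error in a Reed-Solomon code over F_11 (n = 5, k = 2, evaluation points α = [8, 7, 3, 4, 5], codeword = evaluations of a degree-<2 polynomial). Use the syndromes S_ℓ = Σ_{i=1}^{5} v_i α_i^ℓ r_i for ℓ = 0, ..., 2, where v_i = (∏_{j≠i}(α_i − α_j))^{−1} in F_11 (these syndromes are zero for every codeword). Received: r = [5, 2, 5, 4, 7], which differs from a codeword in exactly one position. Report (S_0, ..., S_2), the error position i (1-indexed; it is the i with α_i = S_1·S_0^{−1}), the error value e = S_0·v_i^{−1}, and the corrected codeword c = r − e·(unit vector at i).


S = (10, 8, 2), error at position 3, error magnitude e = 4, c = [5, 2, 1, 4, 7].

Step 1: column multipliers v_i = (∏_{j≠i}(α_i − α_j))^{−1} mod 11.
  i = 1 (α = 8): (8−7)(8−3)(8−4)(8−5) = 1·5·4·3 = 60 ≡ 5, so v_1 = 5^{−1} = 9 (mod 11).
  i = 2 (α = 7): (7−8)(7−3)(7−4)(7−5) = (−1)·4·3·2 = −24 ≡ 9, so v_2 = 9^{−1} = 5 (mod 11).
  i = 3 (α = 3): (3−8)(3−7)(3−4)(3−5) = (−5)·(−4)·(−1)·(−2) = 40 ≡ 7, so v_3 = 7^{−1} = 8 (mod 11).
  i = 4 (α = 4): (4−8)(4−7)(4−3)(4−5) = (−4)·(−3)·1·(−1) = −12 ≡ 10, so v_4 = 10^{−1} = 10 (mod 11).
  i = 5 (α = 5): (5−8)(5−7)(5−3)(5−4) = (−3)·(−2)·2·1 = 12 ≡ 1, so v_5 = 1^{−1} = 1 (mod 11).
  v = [9, 5, 8, 10, 1].
Step 2: syndromes of r = [5, 2, 5, 4, 7] (all sums mod 11).
  S_0 = Σ v_i r_i = 9·5 + 5·2 + 8·5 + 10·4 + 1·7 = 142 ≡ 10.
  S_1 = Σ v_i α_i r_i = 9·8·5 + 5·7·2 + 8·3·5 + 10·4·4 + 1·5·7 = 745 ≡ 8.
  α_i^2 mod 11 = [9, 5, 9, 5, 3].
  S_2 = Σ v_i α_i^2 r_i = 9·9·5 + 5·5·2 + 8·9·5 + 10·5·4 + 1·3·7 = 1036 ≡ 2.
  S = (10, 8, 2) ≠ 0, so r is not a codeword (an error is present).
Step 3: locate the error. For a single error e at position i, S_ℓ = v_i·e·α_i^ℓ, so α_err = S_1/S_0.
  S_0^{−1} = 10^{−1} = 10 (mod 11), so α_err = 8·10 = 80 ≡ 3 = α_3. Error position i = 3.
  Consistency check: S_2/S_1 = 2·7 = 14 ≡ 3 = α_err ✓ (single-error assumption holds).
Step 4: error magnitude e = S_0/v_3 = S_0·∏_{j≠3}(α_3 − α_j) = 10·7 = 70 ≡ 4 (mod 11).
Step 5: correct position 3: c_3 = r_3 − e = 5 − 4 ≡ 1 (mod 11). Hence c = [5, 2, 1, 4, 7].
  Check: interpolating c through the α_i gives m(x) = 3 + 3·x (degree < 2) with m(α_i) = c_i for every i, so c is indeed a codeword.


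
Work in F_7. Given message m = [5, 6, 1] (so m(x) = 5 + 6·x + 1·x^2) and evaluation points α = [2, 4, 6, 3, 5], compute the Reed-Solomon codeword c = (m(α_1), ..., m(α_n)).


c = [0, 3, 0, 4, 4]

Message polynomial: m(x) = 5 + 6·x + 1·x^2 (mod 7).
For each evaluation point α_i, compute m(α_i) mod 7:
  α_1 = 2: Horner steps 1 → 1 → 0, so m(2) = 0.
  α_2 = 4: Horner steps 1 → 3 → 3, so m(4) = 3.
  α_3 = 6: Horner steps 1 → 5 → 0, so m(6) = 0.
  α_4 = 3: Horner steps 1 → 2 → 4, so m(3) = 4.
  α_5 = 5: Horner steps 1 → 4 → 4, so m(5) = 4.
Codeword c = [0, 3, 0, 4, 4] ∈ F_7^5.


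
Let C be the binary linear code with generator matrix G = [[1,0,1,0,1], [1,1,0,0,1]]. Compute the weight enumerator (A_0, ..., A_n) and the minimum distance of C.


Weight distribution: A_0 = 1, A_2 = 1, A_3 = 2. Minimum distance d = 2.

Enumerate all 2^2 = 4 messages m ∈ F_2^2.
For each, compute codeword c = mG in F_2^5, then tally its weight.
  m = 00 → c = 00000, weight = 0.
  m = 10 → c = 10101, weight = 3.
  m = 01 → c = 11001, weight = 3.
  m = 11 → c = 01100, weight = 2.
Tally weights:
  weight 0: 1 codewords.
  weight 2: 1 codewords.
  weight 3: 2 codewords.
Minimum distance d = smallest w > 0 with A_w > 0 = 2.
Sanity: Σ A_w = 4 = 2^2 = 4 ✓.


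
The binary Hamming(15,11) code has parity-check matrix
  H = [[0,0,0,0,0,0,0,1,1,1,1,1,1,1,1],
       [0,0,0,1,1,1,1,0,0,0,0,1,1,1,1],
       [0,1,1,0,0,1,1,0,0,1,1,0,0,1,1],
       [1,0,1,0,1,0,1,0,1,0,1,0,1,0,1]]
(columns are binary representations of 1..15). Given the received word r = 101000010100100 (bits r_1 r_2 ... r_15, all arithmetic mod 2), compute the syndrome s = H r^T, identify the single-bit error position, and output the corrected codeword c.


s = (1, 1, 0, 1)^T, error position = 13, corrected codeword c = 101000010100000

Compute s = H r^T mod 2 one row at a time:
  s_1 = 1 + 0 + 1 + 0 + 0 + 1 + 0 + 0 = 3 ≡ 1 (mod 2).
  s_2 = 0 + 0 + 0 + 0 + 0 + 1 + 0 + 0 = 1 ≡ 1 (mod 2).
  s_3 = 0 + 1 + 0 + 0 + 1 + 0 + 0 + 0 = 2 ≡ 0 (mod 2).
  s_4 = 1 + 1 + 0 + 0 + 0 + 0 + 1 + 0 = 3 ≡ 1 (mod 2).
s = (1, 1, 0, 1)^T — this equals column 13 of H (binary 1101), so error is at position 13.
Correct: flip bit 13 of r = 101000010100100 to get c = 101000010100000.


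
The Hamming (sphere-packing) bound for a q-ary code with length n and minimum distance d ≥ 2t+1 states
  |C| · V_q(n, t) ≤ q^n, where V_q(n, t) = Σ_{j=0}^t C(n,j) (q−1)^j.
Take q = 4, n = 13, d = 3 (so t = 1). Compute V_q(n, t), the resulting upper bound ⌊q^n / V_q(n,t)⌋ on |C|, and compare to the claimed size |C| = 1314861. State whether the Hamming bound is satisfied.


V_q(n, t) = 40, q^n = 67108864, Hamming bound = 1677721, |C| = 1314861 ≤ bound (satisfied).

Step 1: Compute V_q(n, t) = Σ_{j=0}^1 C(n, j) (q−1)^j.
  j = 0: C(13,0)·(3)^0 = 1·1 = 1.
  j = 1: C(13,1)·(3)^1 = 13·3 = 39.
  V_q(n, t) = 1 + 39 = 40.
Step 2: q^n = 4^13 = 67108864.
Step 3: Hamming bound ⌊q^n / V_q(n,t)⌋ = ⌊67108864/40⌋ = 1677721.
Step 4: Compare |C| = 1314861 to 1677721: satisfied.
The claimed |C| lies below the Hamming bound.


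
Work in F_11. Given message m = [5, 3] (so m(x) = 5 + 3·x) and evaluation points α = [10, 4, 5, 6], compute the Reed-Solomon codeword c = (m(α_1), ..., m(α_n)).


c = [2, 6, 9, 1]

Message polynomial: m(x) = 5 + 3·x (mod 11).
For each evaluation point α_i, compute m(α_i) mod 11:
  α_1 = 10: Horner steps 3 → 2, so m(10) = 2.
  α_2 = 4: Horner steps 3 → 6, so m(4) = 6.
  α_3 = 5: Horner steps 3 → 9, so m(5) = 9.
  α_4 = 6: Horner steps 3 → 1, so m(6) = 1.
Codeword c = [2, 6, 9, 1] ∈ F_11^4.


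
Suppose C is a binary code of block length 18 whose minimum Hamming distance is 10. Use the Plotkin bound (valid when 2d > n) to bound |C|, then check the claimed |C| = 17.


Plotkin bound M ≤ 10; given |C| = 17 > bound (violated).

Check applicability: 2d = 20, n = 18.
2d − n = 2 > 0, so Plotkin applies.
Compute d/(2d−n) = 10/2 ≈ 5.0000.
⌊d/(2d−n)⌋ = 5.
Plotkin bound: M ≤ 2·5 = 10.
Given |C| = 17, check: VIOLATED.
This |C| is above the Plotkin bound, so no binary code with n = 18, d = 10 and 17 codewords exists.


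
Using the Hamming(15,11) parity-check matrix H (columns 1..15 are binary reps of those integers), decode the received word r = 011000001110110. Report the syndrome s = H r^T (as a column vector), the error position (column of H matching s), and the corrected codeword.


s = (1, 0, 1, 0)^T, error position = 10, corrected codeword c = 011000001010110

Compute s = H r^T mod 2 one row at a time:
  s_1 = 0 + 1 + 1 + 1 + 0 + 1 + 1 + 0 = 5 ≡ 1 (mod 2).
  s_2 = 0 + 0 + 0 + 0 + 0 + 1 + 1 + 0 = 2 ≡ 0 (mod 2).
  s_3 = 1 + 1 + 0 + 0 + 1 + 1 + 1 + 0 = 5 ≡ 1 (mod 2).
  s_4 = 0 + 1 + 0 + 0 + 1 + 1 + 1 + 0 = 4 ≡ 0 (mod 2).
s = (1, 0, 1, 0)^T — this equals column 10 of H (binary 1010), so error is at position 10.
Correct: flip bit 10 of r = 011000001110110 to get c = 011000001010110.


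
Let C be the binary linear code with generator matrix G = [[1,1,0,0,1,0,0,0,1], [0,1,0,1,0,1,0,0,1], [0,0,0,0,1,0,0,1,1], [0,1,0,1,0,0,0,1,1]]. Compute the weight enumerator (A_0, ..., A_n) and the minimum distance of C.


Weight distribution: A_0 = 1, A_2 = 1, A_3 = 6, A_4 = 5, A_5 = 2, A_6 = 1. Minimum distance d = 2.

Enumerate all 2^4 = 16 messages m ∈ F_2^4.
For each, compute codeword c = mG in F_2^9, then tally its weight.
  m = 0000 → c = 000000000, weight = 0.
  m = 1000 → c = 110010001, weight = 4.
  m = 0100 → c = 010101001, weight = 4.
  m = 1100 → c = 100111000, weight = 4.
  m = 0010 → c = 000010011, weight = 3.
  m = 1010 → c = 110000010, weight = 3.
  m = 0110 → c = 010111010, weight = 5.
  m = 1110 → c = 100101011, weight = 5.
  m = 0001 → c = 010100011, weight = 4.
  m = 1001 → c = 100110010, weight = 4.
  m = 0101 → c = 000001010, weight = 2.
  m = 1101 → c = 110011011, weight = 6.
  m = 0011 → c = 010110000, weight = 3.
  m = 1011 → c = 100100001, weight = 3.
  m = 0111 → c = 000011001, weight = 3.
  m = 1111 → c = 110001000, weight = 3.
Tally weights:
  weight 0: 1 codewords.
  weight 2: 1 codewords.
  weight 3: 6 codewords.
  weight 4: 5 codewords.
  weight 5: 2 codewords.
  weight 6: 1 codewords.
Minimum distance d = smallest w > 0 with A_w > 0 = 2.
Sanity: Σ A_w = 16 = 2^4 = 16 ✓.


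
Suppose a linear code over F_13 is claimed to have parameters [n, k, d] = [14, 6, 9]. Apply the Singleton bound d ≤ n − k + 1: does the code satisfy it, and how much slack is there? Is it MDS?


Singleton RHS = n − k + 1 = 9, slack = 0, bound satisfied, MDS.

Singleton bound: d ≤ n − k + 1.
Here n = 14, k = 6, so n − k + 1 = 9.
Given d = 9, check d ≤ 9: YES.
Slack = (n − k + 1) − d = 0.
The code is MDS (slack = 0).
Description: the claimed parameters are [14, 6, 9]_13; such a code would be MDS (meets Singleton bound).


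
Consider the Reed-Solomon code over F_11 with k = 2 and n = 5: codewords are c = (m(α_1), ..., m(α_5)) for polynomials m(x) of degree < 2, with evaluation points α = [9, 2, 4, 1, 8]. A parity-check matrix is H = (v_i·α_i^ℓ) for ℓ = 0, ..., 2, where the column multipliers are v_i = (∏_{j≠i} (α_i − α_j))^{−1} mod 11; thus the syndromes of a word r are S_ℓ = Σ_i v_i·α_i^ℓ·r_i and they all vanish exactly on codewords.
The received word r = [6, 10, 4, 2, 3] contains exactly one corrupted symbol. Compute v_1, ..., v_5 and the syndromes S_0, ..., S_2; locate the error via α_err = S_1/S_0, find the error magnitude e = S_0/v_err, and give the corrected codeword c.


S = (10, 2, 7), error at position 1, error magnitude e = 6, c = [0, 10, 4, 2, 3].

Step 1: column multipliers v_i = (∏_{j≠i}(α_i − α_j))^{−1} mod 11.
  i = 1 (α = 9): (9−2)(9−4)(9−1)(9−8) = 7·5·8·1 = 280 ≡ 5, so v_1 = 5^{−1} = 9 (mod 11).
  i = 2 (α = 2): (2−9)(2−4)(2−1)(2−8) = (−7)·(−2)·1·(−6) = −84 ≡ 4, so v_2 = 4^{−1} = 3 (mod 11).
  i = 3 (α = 4): (4−9)(4−2)(4−1)(4−8) = (−5)·2·3·(−4) = 120 ≡ 10, so v_3 = 10^{−1} = 10 (mod 11).
  i = 4 (α = 1): (1−9)(1−2)(1−4)(1−8) = (−8)·(−1)·(−3)·(−7) = 168 ≡ 3, so v_4 = 3^{−1} = 4 (mod 11).
  i = 5 (α = 8): (8−9)(8−2)(8−4)(8−1) = (−1)·6·4·7 = −168 ≡ 8, so v_5 = 8^{−1} = 7 (mod 11).
  v = [9, 3, 10, 4, 7].
Step 2: syndromes of r = [6, 10, 4, 2, 3] (all sums mod 11).
  S_0 = Σ v_i r_i = 9·6 + 3·10 + 10·4 + 4·2 + 7·3 = 153 ≡ 10.
  S_1 = Σ v_i α_i r_i = 9·9·6 + 3·2·10 + 10·4·4 + 4·1·2 + 7·8·3 = 882 ≡ 2.
  α_i^2 mod 11 = [4, 4, 5, 1, 9].
  S_2 = Σ v_i α_i^2 r_i = 9·4·6 + 3·4·10 + 10·5·4 + 4·1·2 + 7·9·3 = 733 ≡ 7.
  S = (10, 2, 7) ≠ 0, so r is not a codeword (an error is present).
Step 3: locate the error. For a single error e at position i, S_ℓ = v_i·e·α_i^ℓ, so α_err = S_1/S_0.
  S_0^{−1} = 10^{−1} = 10 (mod 11), so α_err = 2·10 = 20 ≡ 9 = α_1. Error position i = 1.
  Consistency check: S_2/S_1 = 7·6 = 42 ≡ 9 = α_err ✓ (single-error assumption holds).
Step 4: error magnitude e = S_0/v_1 = S_0·∏_{j≠1}(α_1 − α_j) = 10·5 = 50 ≡ 6 (mod 11).
Step 5: correct position 1: c_1 = r_1 − e = 6 − 6 ≡ 0 (mod 11). Hence c = [0, 10, 4, 2, 3].
  Check: interpolating c through the α_i gives m(x) = 5 + 8·x (degree < 2) with m(α_i) = c_i for every i, so c is indeed a codeword.


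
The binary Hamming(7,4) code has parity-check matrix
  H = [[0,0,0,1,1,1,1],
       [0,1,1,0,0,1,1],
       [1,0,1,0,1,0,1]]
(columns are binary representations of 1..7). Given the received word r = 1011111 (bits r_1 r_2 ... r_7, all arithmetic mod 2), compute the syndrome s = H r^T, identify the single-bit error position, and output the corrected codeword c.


s = (0, 1, 0)^T, error position = 2, corrected codeword c = 1111111

Compute s = H r^T mod 2 one row at a time:
  s_1 = 1 + 1 + 1 + 1 = 4 ≡ 0 (mod 2).
  s_2 = 0 + 1 + 1 + 1 = 3 ≡ 1 (mod 2).
  s_3 = 1 + 1 + 1 + 1 = 4 ≡ 0 (mod 2).
s = (0, 1, 0)^T — this equals column 2 of H (binary 010), so error is at position 2.
Correct: flip bit 2 of r = 1011111 to get c = 1111111.


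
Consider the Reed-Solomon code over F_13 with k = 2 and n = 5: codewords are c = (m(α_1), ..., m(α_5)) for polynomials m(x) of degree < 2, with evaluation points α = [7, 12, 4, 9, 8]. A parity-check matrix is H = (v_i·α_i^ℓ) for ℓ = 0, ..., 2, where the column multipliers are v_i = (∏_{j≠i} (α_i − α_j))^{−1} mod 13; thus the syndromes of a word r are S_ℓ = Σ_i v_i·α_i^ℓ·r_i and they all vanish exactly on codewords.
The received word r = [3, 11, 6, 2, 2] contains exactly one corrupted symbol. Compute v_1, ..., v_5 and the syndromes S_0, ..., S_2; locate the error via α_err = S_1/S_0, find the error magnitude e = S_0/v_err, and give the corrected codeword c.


S = (3, 1, 9), error at position 4, error magnitude e = 1, c = [3, 11, 6, 1, 2].

Step 1: column multipliers v_i = (∏_{j≠i}(α_i − α_j))^{−1} mod 13.
  i = 1 (α = 7): (7−12)(7−4)(7−9)(7−8) = (−5)·3·(−2)·(−1) = −30 ≡ 9, so v_1 = 9^{−1} = 3 (mod 13).
  i = 2 (α = 12): (12−7)(12−4)(12−9)(12−8) = 5·8·3·4 = 480 ≡ 12, so v_2 = 12^{−1} = 12 (mod 13).
  i = 3 (α = 4): (4−7)(4−12)(4−9)(4−8) = (−3)·(−8)·(−5)·(−4) = 480 ≡ 12, so v_3 = 12^{−1} = 12 (mod 13).
  i = 4 (α = 9): (9−7)(9−12)(9−4)(9−8) = 2·(−3)·5·1 = −30 ≡ 9, so v_4 = 9^{−1} = 3 (mod 13).
  i = 5 (α = 8): (8−7)(8−12)(8−4)(8−9) = 1·(−4)·4·(−1) = 16 ≡ 3, so v_5 = 3^{−1} = 9 (mod 13).
  v = [3, 12, 12, 3, 9].
Step 2: syndromes of r = [3, 11, 6, 2, 2] (all sums mod 13).
  S_0 = Σ v_i r_i = 3·3 + 12·11 + 12·6 + 3·2 + 9·2 = 237 ≡ 3.
  S_1 = Σ v_i α_i r_i = 3·7·3 + 12·12·11 + 12·4·6 + 3·9·2 + 9·8·2 = 2133 ≡ 1.
  α_i^2 mod 13 = [10, 1, 3, 3, 12].
  S_2 = Σ v_i α_i^2 r_i = 3·10·3 + 12·1·11 + 12·3·6 + 3·3·2 + 9·12·2 = 672 ≡ 9.
  S = (3, 1, 9) ≠ 0, so r is not a codeword (an error is present).
Step 3: locate the error. For a single error e at position i, S_ℓ = v_i·e·α_i^ℓ, so α_err = S_1/S_0.
  S_0^{−1} = 3^{−1} = 9 (mod 13), so α_err = 1·9 = 9 ≡ 9 = α_4. Error position i = 4.
  Consistency check: S_2/S_1 = 9·1 = 9 ≡ 9 = α_err ✓ (single-error assumption holds).
Step 4: error magnitude e = S_0/v_4 = S_0·∏_{j≠4}(α_4 − α_j) = 3·9 = 27 ≡ 1 (mod 13).
Step 5: correct position 4: c_4 = r_4 − e = 2 − 1 ≡ 1 (mod 13). Hence c = [3, 11, 6, 1, 2].
  Check: interpolating c through the α_i gives m(x) = 10 + 12·x (degree < 2) with m(α_i) = c_i for every i, so c is indeed a codeword.


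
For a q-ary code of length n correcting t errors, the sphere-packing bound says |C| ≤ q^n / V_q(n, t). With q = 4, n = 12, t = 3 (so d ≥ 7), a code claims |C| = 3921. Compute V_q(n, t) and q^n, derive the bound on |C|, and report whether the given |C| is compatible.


V_q(n, t) = 6571, q^n = 16777216, Hamming bound = 2553, |C| = 3921 > bound (violated).

Step 1: Compute V_q(n, t) = Σ_{j=0}^3 C(n, j) (q−1)^j.
  j = 0: C(12,0)·(3)^0 = 1·1 = 1.
  j = 1: C(12,1)·(3)^1 = 12·3 = 36.
  j = 2: C(12,2)·(3)^2 = 66·9 = 594.
  j = 3: C(12,3)·(3)^3 = 220·27 = 5940.
  V_q(n, t) = 1 + 36 + 594 + 5940 = 6571.
Step 2: q^n = 4^12 = 16777216.
Step 3: Hamming bound ⌊q^n / V_q(n,t)⌋ = ⌊16777216/6571⌋ = 2553.
Step 4: Compare |C| = 3921 to 2553: violated.
The claimed |C| lies above the Hamming bound, so no 4-ary code of length 12 with d ≥ 7 can have 3921 codewords.


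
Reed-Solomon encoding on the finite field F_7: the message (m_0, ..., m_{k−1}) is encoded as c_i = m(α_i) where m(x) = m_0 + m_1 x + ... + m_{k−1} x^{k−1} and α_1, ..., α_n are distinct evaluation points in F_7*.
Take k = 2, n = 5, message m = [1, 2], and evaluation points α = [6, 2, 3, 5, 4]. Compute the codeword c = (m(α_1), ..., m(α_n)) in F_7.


c = [6, 5, 0, 4, 2]

Message polynomial: m(x) = 1 + 2·x (mod 7).
For each evaluation point α_i, compute m(α_i) mod 7:
  α_1 = 6: Horner steps 2 → 6, so m(6) = 6.
  α_2 = 2: Horner steps 2 → 5, so m(2) = 5.
  α_3 = 3: Horner steps 2 → 0, so m(3) = 0.
  α_4 = 5: Horner steps 2 → 4, so m(5) = 4.
  α_5 = 4: Horner steps 2 → 2, so m(4) = 2.
Codeword c = [6, 5, 0, 4, 2] ∈ F_7^5.


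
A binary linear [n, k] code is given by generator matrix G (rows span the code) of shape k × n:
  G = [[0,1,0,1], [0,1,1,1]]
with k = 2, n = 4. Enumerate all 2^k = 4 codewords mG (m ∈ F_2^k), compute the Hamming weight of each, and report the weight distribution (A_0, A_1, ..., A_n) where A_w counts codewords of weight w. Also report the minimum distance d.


Weight distribution: A_0 = 1, A_1 = 1, A_2 = 1, A_3 = 1. Minimum distance d = 1.

Enumerate all 2^2 = 4 messages m ∈ F_2^2.
For each, compute codeword c = mG in F_2^4, then tally its weight.
  m = 00 → c = 0000, weight = 0.
  m = 10 → c = 0101, weight = 2.
  m = 01 → c = 0111, weight = 3.
  m = 11 → c = 0010, weight = 1.
Tally weights:
  weight 0: 1 codewords.
  weight 1: 1 codewords.
  weight 2: 1 codewords.
  weight 3: 1 codewords.
Minimum distance d = smallest w > 0 with A_w > 0 = 1.
Sanity: Σ A_w = 4 = 2^2 = 4 ✓.


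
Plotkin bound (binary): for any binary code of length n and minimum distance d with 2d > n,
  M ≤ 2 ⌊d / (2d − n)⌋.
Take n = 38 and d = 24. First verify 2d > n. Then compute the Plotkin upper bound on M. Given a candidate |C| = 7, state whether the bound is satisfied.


Plotkin bound M ≤ 4; given |C| = 7 > bound (violated).

Check applicability: 2d = 48, n = 38.
2d − n = 10 > 0, so Plotkin applies.
Compute d/(2d−n) = 24/10 ≈ 2.4000.
⌊d/(2d−n)⌋ = 2.
Plotkin bound: M ≤ 2·2 = 4.
Given |C| = 7, check: VIOLATED.
This |C| is above the Plotkin bound, so no binary code with n = 38, d = 24 and 7 codewords exists.


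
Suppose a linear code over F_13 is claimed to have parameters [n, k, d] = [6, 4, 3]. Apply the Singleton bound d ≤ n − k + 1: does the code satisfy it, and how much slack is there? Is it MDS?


Singleton RHS = n − k + 1 = 3, slack = 0, bound satisfied, MDS.

Singleton bound: d ≤ n − k + 1.
Here n = 6, k = 4, so n − k + 1 = 3.
Given d = 3, check d ≤ 3: YES.
Slack = (n − k + 1) − d = 0.
The code is MDS (slack = 0).
Description: the claimed parameters are [6, 4, 3]_13; such a code would be MDS (meets Singleton bound).


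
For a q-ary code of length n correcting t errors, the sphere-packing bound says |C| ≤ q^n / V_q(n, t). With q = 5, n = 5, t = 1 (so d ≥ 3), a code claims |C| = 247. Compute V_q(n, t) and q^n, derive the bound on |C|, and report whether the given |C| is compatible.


V_q(n, t) = 21, q^n = 3125, Hamming bound = 148, |C| = 247 > bound (violated).

Step 1: Compute V_q(n, t) = Σ_{j=0}^1 C(n, j) (q−1)^j.
  j = 0: C(5,0)·(4)^0 = 1·1 = 1.
  j = 1: C(5,1)·(4)^1 = 5·4 = 20.
  V_q(n, t) = 1 + 20 = 21.
Step 2: q^n = 5^5 = 3125.
Step 3: Hamming bound ⌊q^n / V_q(n,t)⌋ = ⌊3125/21⌋ = 148.
Step 4: Compare |C| = 247 to 148: violated.
The claimed |C| lies above the Hamming bound, so no 5-ary code of length 5 with d ≥ 3 can have 247 codewords.


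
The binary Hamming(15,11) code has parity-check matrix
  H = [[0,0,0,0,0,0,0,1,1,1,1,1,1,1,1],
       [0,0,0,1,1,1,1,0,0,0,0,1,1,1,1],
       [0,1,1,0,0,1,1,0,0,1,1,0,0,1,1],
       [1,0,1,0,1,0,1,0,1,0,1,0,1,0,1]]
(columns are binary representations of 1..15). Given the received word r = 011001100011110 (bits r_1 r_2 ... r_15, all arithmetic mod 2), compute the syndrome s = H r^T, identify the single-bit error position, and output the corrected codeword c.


s = (0, 1, 0, 0)^T, error position = 4, corrected codeword c = 011101100011110

Compute s = H r^T mod 2 one row at a time:
  s_1 = 0 + 0 + 0 + 1 + 1 + 1 + 1 + 0 = 4 ≡ 0 (mod 2).
  s_2 = 0 + 0 + 1 + 1 + 1 + 1 + 1 + 0 = 5 ≡ 1 (mod 2).
  s_3 = 1 + 1 + 1 + 1 + 0 + 1 + 1 + 0 = 6 ≡ 0 (mod 2).
  s_4 = 0 + 1 + 0 + 1 + 0 + 1 + 1 + 0 = 4 ≡ 0 (mod 2).
s = (0, 1, 0, 0)^T — this equals column 4 of H (binary 0100), so error is at position 4.
Correct: flip bit 4 of r = 011001100011110 to get c = 011101100011110.


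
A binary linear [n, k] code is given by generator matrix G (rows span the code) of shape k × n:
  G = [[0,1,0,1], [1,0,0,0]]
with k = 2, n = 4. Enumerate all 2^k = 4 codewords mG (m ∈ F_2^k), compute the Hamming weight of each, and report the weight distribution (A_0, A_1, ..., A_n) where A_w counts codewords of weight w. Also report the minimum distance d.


Weight distribution: A_0 = 1, A_1 = 1, A_2 = 1, A_3 = 1. Minimum distance d = 1.

Enumerate all 2^2 = 4 messages m ∈ F_2^2.
For each, compute codeword c = mG in F_2^4, then tally its weight.
  m = 00 → c = 0000, weight = 0.
  m = 10 → c = 0101, weight = 2.
  m = 01 → c = 1000, weight = 1.
  m = 11 → c = 1101, weight = 3.
Tally weights:
  weight 0: 1 codewords.
  weight 1: 1 codewords.
  weight 2: 1 codewords.
  weight 3: 1 codewords.
Minimum distance d = smallest w > 0 with A_w > 0 = 1.
Sanity: Σ A_w = 4 = 2^2 = 4 ✓.


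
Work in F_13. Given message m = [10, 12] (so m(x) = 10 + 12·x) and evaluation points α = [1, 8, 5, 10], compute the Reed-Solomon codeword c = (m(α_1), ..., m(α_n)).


c = [9, 2, 5, 0]

Message polynomial: m(x) = 10 + 12·x (mod 13).
For each evaluation point α_i, compute m(α_i) mod 13:
  α_1 = 1: Horner steps 12 → 9, so m(1) = 9.
  α_2 = 8: Horner steps 12 → 2, so m(8) = 2.
  α_3 = 5: Horner steps 12 → 5, so m(5) = 5.
  α_4 = 10: Horner steps 12 → 0, so m(10) = 0.
Codeword c = [9, 2, 5, 0] ∈ F_13^4.


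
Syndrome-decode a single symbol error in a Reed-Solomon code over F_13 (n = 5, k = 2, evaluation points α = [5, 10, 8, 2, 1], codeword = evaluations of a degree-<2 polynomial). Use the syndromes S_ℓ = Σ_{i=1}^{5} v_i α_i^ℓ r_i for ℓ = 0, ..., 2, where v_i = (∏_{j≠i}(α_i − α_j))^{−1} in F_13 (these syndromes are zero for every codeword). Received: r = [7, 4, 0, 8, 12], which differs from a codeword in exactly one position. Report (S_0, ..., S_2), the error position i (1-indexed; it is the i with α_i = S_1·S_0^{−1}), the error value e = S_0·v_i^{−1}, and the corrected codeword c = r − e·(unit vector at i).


S = (6, 12, 11), error at position 4, error magnitude e = 7, c = [7, 4, 0, 1, 12].

Step 1: column multipliers v_i = (∏_{j≠i}(α_i − α_j))^{−1} mod 13.
  i = 1 (α = 5): (5−10)(5−8)(5−2)(5−1) = (−5)·(−3)·3·4 = 180 ≡ 11, so v_1 = 11^{−1} = 6 (mod 13).
  i = 2 (α = 10): (10−5)(10−8)(10−2)(10−1) = 5·2·8·9 = 720 ≡ 5, so v_2 = 5^{−1} = 8 (mod 13).
  i = 3 (α = 8): (8−5)(8−10)(8−2)(8−1) = 3·(−2)·6·7 = −252 ≡ 8, so v_3 = 8^{−1} = 5 (mod 13).
  i = 4 (α = 2): (2−5)(2−10)(2−8)(2−1) = (−3)·(−8)·(−6)·1 = −144 ≡ 12, so v_4 = 12^{−1} = 12 (mod 13).
  i = 5 (α = 1): (1−5)(1−10)(1−8)(1−2) = (−4)·(−9)·(−7)·(−1) = 252 ≡ 5, so v_5 = 5^{−1} = 8 (mod 13).
  v = [6, 8, 5, 12, 8].
Step 2: syndromes of r = [7, 4, 0, 8, 12] (all sums mod 13).
  S_0 = Σ v_i r_i = 6·7 + 8·4 + 5·0 + 12·8 + 8·12 = 266 ≡ 6.
  S_1 = Σ v_i α_i r_i = 6·5·7 + 8·10·4 + 5·8·0 + 12·2·8 + 8·1·12 = 818 ≡ 12.
  α_i^2 mod 13 = [12, 9, 12, 4, 1].
  S_2 = Σ v_i α_i^2 r_i = 6·12·7 + 8·9·4 + 5·12·0 + 12·4·8 + 8·1·12 = 1272 ≡ 11.
  S = (6, 12, 11) ≠ 0, so r is not a codeword (an error is present).
Step 3: locate the error. For a single error e at position i, S_ℓ = v_i·e·α_i^ℓ, so α_err = S_1/S_0.
  S_0^{−1} = 6^{−1} = 11 (mod 13), so α_err = 12·11 = 132 ≡ 2 = α_4. Error position i = 4.
  Consistency check: S_2/S_1 = 11·12 = 132 ≡ 2 = α_err ✓ (single-error assumption holds).
Step 4: error magnitude e = S_0/v_4 = S_0·∏_{j≠4}(α_4 − α_j) = 6·12 = 72 ≡ 7 (mod 13).
Step 5: correct position 4: c_4 = r_4 − e = 8 − 7 ≡ 1 (mod 13). Hence c = [7, 4, 0, 1, 12].
  Check: interpolating c through the α_i gives m(x) = 10 + 2·x (degree < 2) with m(α_i) = c_i for every i, so c is indeed a codeword.


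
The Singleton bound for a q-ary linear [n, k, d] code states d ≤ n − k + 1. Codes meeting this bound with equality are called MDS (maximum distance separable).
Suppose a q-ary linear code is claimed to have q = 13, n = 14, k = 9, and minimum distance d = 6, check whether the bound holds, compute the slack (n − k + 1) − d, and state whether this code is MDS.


Singleton RHS = n − k + 1 = 6, slack = 0, bound satisfied, MDS.

Singleton bound: d ≤ n − k + 1.
Here n = 14, k = 9, so n − k + 1 = 6.
Given d = 6, check d ≤ 6: YES.
Slack = (n − k + 1) − d = 0.
The code is MDS (slack = 0).
Description: the claimed parameters are [14, 9, 6]_13; such a code would be MDS (meets Singleton bound).


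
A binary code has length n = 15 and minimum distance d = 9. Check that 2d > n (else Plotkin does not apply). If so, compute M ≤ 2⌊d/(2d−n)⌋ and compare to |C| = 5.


Plotkin bound M ≤ 6; given |C| = 5 ≤ bound (satisfied).

Check applicability: 2d = 18, n = 15.
2d − n = 3 > 0, so Plotkin applies.
Compute d/(2d−n) = 9/3 ≈ 3.0000.
⌊d/(2d−n)⌋ = 3.
Plotkin bound: M ≤ 2·3 = 6.
Given |C| = 5, check: satisfied.
This |C| is below the Plotkin bound.


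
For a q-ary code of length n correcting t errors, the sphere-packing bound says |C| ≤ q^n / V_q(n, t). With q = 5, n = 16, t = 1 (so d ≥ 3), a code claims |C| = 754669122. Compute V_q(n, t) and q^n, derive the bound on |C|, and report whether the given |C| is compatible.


V_q(n, t) = 65, q^n = 152587890625, Hamming bound = 2347506009, |C| = 754669122 ≤ bound (satisfied).

Step 1: Compute V_q(n, t) = Σ_{j=0}^1 C(n, j) (q−1)^j.
  j = 0: C(16,0)·(4)^0 = 1·1 = 1.
  j = 1: C(16,1)·(4)^1 = 16·4 = 64.
  V_q(n, t) = 1 + 64 = 65.
Step 2: q^n = 5^16 = 152587890625.
Step 3: Hamming bound ⌊q^n / V_q(n,t)⌋ = ⌊152587890625/65⌋ = 2347506009.
Step 4: Compare |C| = 754669122 to 2347506009: satisfied.
The claimed |C| lies below the Hamming bound.


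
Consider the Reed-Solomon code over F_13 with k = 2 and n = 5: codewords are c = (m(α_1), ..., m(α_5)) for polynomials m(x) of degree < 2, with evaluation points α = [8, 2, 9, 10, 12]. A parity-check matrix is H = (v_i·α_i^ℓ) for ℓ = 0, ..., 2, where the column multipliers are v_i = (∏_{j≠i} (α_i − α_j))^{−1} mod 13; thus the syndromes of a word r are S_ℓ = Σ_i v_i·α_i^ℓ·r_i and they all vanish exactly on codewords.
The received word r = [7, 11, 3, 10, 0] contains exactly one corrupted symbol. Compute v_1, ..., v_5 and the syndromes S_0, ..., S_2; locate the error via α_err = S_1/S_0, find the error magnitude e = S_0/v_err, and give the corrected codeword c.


S = (5, 6, 2), error at position 3, error magnitude e = 1, c = [7, 11, 2, 10, 0].

Step 1: column multipliers v_i = (∏_{j≠i}(α_i − α_j))^{−1} mod 13.
  i = 1 (α = 8): (8−2)(8−9)(8−10)(8−12) = 6·(−1)·(−2)·(−4) = −48 ≡ 4, so v_1 = 4^{−1} = 10 (mod 13).
  i = 2 (α = 2): (2−8)(2−9)(2−10)(2−12) = (−6)·(−7)·(−8)·(−10) = 3360 ≡ 6, so v_2 = 6^{−1} = 11 (mod 13).
  i = 3 (α = 9): (9−8)(9−2)(9−10)(9−12) = 1·7·(−1)·(−3) = 21 ≡ 8, so v_3 = 8^{−1} = 5 (mod 13).
  i = 4 (α = 10): (10−8)(10−2)(10−9)(10−12) = 2·8·1·(−2) = −32 ≡ 7, so v_4 = 7^{−1} = 2 (mod 13).
  i = 5 (α = 12): (12−8)(12−2)(12−9)(12−10) = 4·10·3·2 = 240 ≡ 6, so v_5 = 6^{−1} = 11 (mod 13).
  v = [10, 11, 5, 2, 11].
Step 2: syndromes of r = [7, 11, 3, 10, 0] (all sums mod 13).
  S_0 = Σ v_i r_i = 10·7 + 11·11 + 5·3 + 2·10 + 11·0 = 226 ≡ 5.
  S_1 = Σ v_i α_i r_i = 10·8·7 + 11·2·11 + 5·9·3 + 2·10·10 + 11·12·0 = 1137 ≡ 6.
  α_i^2 mod 13 = [12, 4, 3, 9, 1].
  S_2 = Σ v_i α_i^2 r_i = 10·12·7 + 11·4·11 + 5·3·3 + 2·9·10 + 11·1·0 = 1549 ≡ 2.
  S = (5, 6, 2) ≠ 0, so r is not a codeword (an error is present).
Step 3: locate the error. For a single error e at position i, S_ℓ = v_i·e·α_i^ℓ, so α_err = S_1/S_0.
  S_0^{−1} = 5^{−1} = 8 (mod 13), so α_err = 6·8 = 48 ≡ 9 = α_3. Error position i = 3.
  Consistency check: S_2/S_1 = 2·11 = 22 ≡ 9 = α_err ✓ (single-error assumption holds).
Step 4: error magnitude e = S_0/v_3 = S_0·∏_{j≠3}(α_3 − α_j) = 5·8 = 40 ≡ 1 (mod 13).
Step 5: correct position 3: c_3 = r_3 − e = 3 − 1 ≡ 2 (mod 13). Hence c = [7, 11, 2, 10, 0].
  Check: interpolating c through the α_i gives m(x) = 8 + 8·x (degree < 2) with m(α_i) = c_i for every i, so c is indeed a codeword.


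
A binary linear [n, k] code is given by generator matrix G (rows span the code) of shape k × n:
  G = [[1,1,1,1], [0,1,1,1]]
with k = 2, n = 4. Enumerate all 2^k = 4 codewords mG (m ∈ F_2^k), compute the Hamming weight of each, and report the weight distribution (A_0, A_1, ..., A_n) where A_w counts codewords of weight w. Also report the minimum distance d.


Weight distribution: A_0 = 1, A_1 = 1, A_3 = 1, A_4 = 1. Minimum distance d = 1.

Enumerate all 2^2 = 4 messages m ∈ F_2^2.
For each, compute codeword c = mG in F_2^4, then tally its weight.
  m = 00 → c = 0000, weight = 0.
  m = 10 → c = 1111, weight = 4.
  m = 01 → c = 0111, weight = 3.
  m = 11 → c = 1000, weight = 1.
Tally weights:
  weight 0: 1 codewords.
  weight 1: 1 codewords.
  weight 3: 1 codewords.
  weight 4: 1 codewords.
Minimum distance d = smallest w > 0 with A_w > 0 = 1.
Sanity: Σ A_w = 4 = 2^2 = 4 ✓.


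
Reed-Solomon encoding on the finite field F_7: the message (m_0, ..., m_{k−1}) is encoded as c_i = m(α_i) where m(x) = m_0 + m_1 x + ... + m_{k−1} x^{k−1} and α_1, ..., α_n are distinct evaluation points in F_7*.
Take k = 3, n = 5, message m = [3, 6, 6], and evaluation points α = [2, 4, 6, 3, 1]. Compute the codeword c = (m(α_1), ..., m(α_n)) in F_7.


c = [4, 4, 3, 5, 1]

Message polynomial: m(x) = 3 + 6·x + 6·x^2 (mod 7).
For each evaluation point α_i, compute m(α_i) mod 7:
  α_1 = 2: Horner steps 6 → 4 → 4, so m(2) = 4.
  α_2 = 4: Horner steps 6 → 2 → 4, so m(4) = 4.
  α_3 = 6: Horner steps 6 → 0 → 3, so m(6) = 3.
  α_4 = 3: Horner steps 6 → 3 → 5, so m(3) = 5.
  α_5 = 1: Horner steps 6 → 5 → 1, so m(1) = 1.
Codeword c = [4, 4, 3, 5, 1] ∈ F_7^5.


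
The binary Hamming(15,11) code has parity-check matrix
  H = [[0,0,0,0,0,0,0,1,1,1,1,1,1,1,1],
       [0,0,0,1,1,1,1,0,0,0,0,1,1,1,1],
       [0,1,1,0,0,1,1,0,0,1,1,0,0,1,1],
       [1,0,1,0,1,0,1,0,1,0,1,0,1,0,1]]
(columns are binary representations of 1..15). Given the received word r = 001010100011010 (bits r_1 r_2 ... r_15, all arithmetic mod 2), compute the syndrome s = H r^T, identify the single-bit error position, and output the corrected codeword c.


s = (1, 0, 0, 0)^T, error position = 8, corrected codeword c = 001010110011010

Compute s = H r^T mod 2 one row at a time:
  s_1 = 0 + 0 + 0 + 1 + 1 + 0 + 1 + 0 = 3 ≡ 1 (mod 2).
  s_2 = 0 + 1 + 0 + 1 + 1 + 0 + 1 + 0 = 4 ≡ 0 (mod 2).
  s_3 = 0 + 1 + 0 + 1 + 0 + 1 + 1 + 0 = 4 ≡ 0 (mod 2).
  s_4 = 0 + 1 + 1 + 1 + 0 + 1 + 0 + 0 = 4 ≡ 0 (mod 2).
s = (1, 0, 0, 0)^T — this equals column 8 of H (binary 1000), so error is at position 8.
Correct: flip bit 8 of r = 001010100011010 to get c = 001010110011010.


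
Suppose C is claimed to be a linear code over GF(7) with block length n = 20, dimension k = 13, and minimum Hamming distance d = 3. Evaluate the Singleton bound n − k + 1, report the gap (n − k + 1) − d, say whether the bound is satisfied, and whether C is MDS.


Singleton RHS = n − k + 1 = 8, slack = 5, bound satisfied, not MDS.

Singleton bound: d ≤ n − k + 1.
Here n = 20, k = 13, so n − k + 1 = 8.
Given d = 3, check d ≤ 8: YES.
Slack = (n − k + 1) − d = 5.
The code is NOT MDS (slack = 5 > 0).
Description: the claimed parameters are [20, 13, 3]_7; such a code would be non-MDS.


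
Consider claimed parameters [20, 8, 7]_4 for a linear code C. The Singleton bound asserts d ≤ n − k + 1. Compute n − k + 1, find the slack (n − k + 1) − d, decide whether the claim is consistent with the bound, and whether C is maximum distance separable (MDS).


Singleton RHS = n − k + 1 = 13, slack = 6, bound satisfied, not MDS.

Singleton bound: d ≤ n − k + 1.
Here n = 20, k = 8, so n − k + 1 = 13.
Given d = 7, check d ≤ 13: YES.
Slack = (n − k + 1) − d = 6.
The code is NOT MDS (slack = 6 > 0).
Description: the claimed parameters are [20, 8, 7]_4; such a code would be non-MDS.


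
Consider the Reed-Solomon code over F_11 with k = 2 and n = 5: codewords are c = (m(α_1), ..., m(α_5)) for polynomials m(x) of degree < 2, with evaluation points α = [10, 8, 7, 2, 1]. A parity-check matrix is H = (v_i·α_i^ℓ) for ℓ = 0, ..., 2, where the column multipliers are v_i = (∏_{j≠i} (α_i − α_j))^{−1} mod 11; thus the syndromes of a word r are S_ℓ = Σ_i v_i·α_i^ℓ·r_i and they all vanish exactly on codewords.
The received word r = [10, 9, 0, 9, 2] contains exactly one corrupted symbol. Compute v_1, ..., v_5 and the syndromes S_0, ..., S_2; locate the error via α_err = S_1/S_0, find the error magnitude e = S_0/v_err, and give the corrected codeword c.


S = (6, 4, 10), error at position 2, error magnitude e = 2, c = [10, 7, 0, 9, 2].

Step 1: column multipliers v_i = (∏_{j≠i}(α_i − α_j))^{−1} mod 11.
  i = 1 (α = 10): (10−8)(10−7)(10−2)(10−1) = 2·3·8·9 = 432 ≡ 3, so v_1 = 3^{−1} = 4 (mod 11).
  i = 2 (α = 8): (8−10)(8−7)(8−2)(8−1) = (−2)·1·6·7 = −84 ≡ 4, so v_2 = 4^{−1} = 3 (mod 11).
  i = 3 (α = 7): (7−10)(7−8)(7−2)(7−1) = (−3)·(−1)·5·6 = 90 ≡ 2, so v_3 = 2^{−1} = 6 (mod 11).
  i = 4 (α = 2): (2−10)(2−8)(2−7)(2−1) = (−8)·(−6)·(−5)·1 = −240 ≡ 2, so v_4 = 2^{−1} = 6 (mod 11).
  i = 5 (α = 1): (1−10)(1−8)(1−7)(1−2) = (−9)·(−7)·(−6)·(−1) = 378 ≡ 4, so v_5 = 4^{−1} = 3 (mod 11).
  v = [4, 3, 6, 6, 3].
Step 2: syndromes of r = [10, 9, 0, 9, 2] (all sums mod 11).
  S_0 = Σ v_i r_i = 4·10 + 3·9 + 6·0 + 6·9 + 3·2 = 127 ≡ 6.
  S_1 = Σ v_i α_i r_i = 4·10·10 + 3·8·9 + 6·7·0 + 6·2·9 + 3·1·2 = 730 ≡ 4.
  α_i^2 mod 11 = [1, 9, 5, 4, 1].
  S_2 = Σ v_i α_i^2 r_i = 4·1·10 + 3·9·9 + 6·5·0 + 6·4·9 + 3·1·2 = 505 ≡ 10.
  S = (6, 4, 10) ≠ 0, so r is not a codeword (an error is present).
Step 3: locate the error. For a single error e at position i, S_ℓ = v_i·e·α_i^ℓ, so α_err = S_1/S_0.
  S_0^{−1} = 6^{−1} = 2 (mod 11), so α_err = 4·2 = 8 ≡ 8 = α_2. Error position i = 2.
  Consistency check: S_2/S_1 = 10·3 = 30 ≡ 8 = α_err ✓ (single-error assumption holds).
Step 4: error magnitude e = S_0/v_2 = S_0·∏_{j≠2}(α_2 − α_j) = 6·4 = 24 ≡ 2 (mod 11).
Step 5: correct position 2: c_2 = r_2 − e = 9 − 2 ≡ 7 (mod 11). Hence c = [10, 7, 0, 9, 2].
  Check: interpolating c through the α_i gives m(x) = 6 + 7·x (degree < 2) with m(α_i) = c_i for every i, so c is indeed a codeword.


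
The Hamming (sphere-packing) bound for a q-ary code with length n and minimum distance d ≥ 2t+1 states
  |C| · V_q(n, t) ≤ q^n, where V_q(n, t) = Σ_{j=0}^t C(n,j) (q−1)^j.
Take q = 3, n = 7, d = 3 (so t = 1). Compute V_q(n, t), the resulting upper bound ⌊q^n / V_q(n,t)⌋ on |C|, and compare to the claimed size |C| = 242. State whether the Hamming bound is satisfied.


V_q(n, t) = 15, q^n = 2187, Hamming bound = 145, |C| = 242 > bound (violated).

Step 1: Compute V_q(n, t) = Σ_{j=0}^1 C(n, j) (q−1)^j.
  j = 0: C(7,0)·(2)^0 = 1·1 = 1.
  j = 1: C(7,1)·(2)^1 = 7·2 = 14.
  V_q(n, t) = 1 + 14 = 15.
Step 2: q^n = 3^7 = 2187.
Step 3: Hamming bound ⌊q^n / V_q(n,t)⌋ = ⌊2187/15⌋ = 145.
Step 4: Compare |C| = 242 to 145: violated.
The claimed |C| lies above the Hamming bound, so no 3-ary code of length 7 with d ≥ 3 can have 242 codewords.


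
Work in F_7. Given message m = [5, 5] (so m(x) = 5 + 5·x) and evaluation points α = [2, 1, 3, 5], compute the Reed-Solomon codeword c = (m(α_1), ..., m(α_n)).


c = [1, 3, 6, 2]

Message polynomial: m(x) = 5 + 5·x (mod 7).
For each evaluation point α_i, compute m(α_i) mod 7:
  α_1 = 2: Horner steps 5 → 1, so m(2) = 1.
  α_2 = 1: Horner steps 5 → 3, so m(1) = 3.
  α_3 = 3: Horner steps 5 → 6, so m(3) = 6.
  α_4 = 5: Horner steps 5 → 2, so m(5) = 2.
Codeword c = [1, 3, 6, 2] ∈ F_7^4.


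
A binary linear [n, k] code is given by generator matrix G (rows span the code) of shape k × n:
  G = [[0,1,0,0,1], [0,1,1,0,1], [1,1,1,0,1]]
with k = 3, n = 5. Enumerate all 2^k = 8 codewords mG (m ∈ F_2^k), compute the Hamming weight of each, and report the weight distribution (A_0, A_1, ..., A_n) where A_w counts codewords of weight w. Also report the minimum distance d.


Weight distribution: A_0 = 1, A_1 = 2, A_2 = 2, A_3 = 2, A_4 = 1. Minimum distance d = 1.

Enumerate all 2^3 = 8 messages m ∈ F_2^3.
For each, compute codeword c = mG in F_2^5, then tally its weight.
  m = 000 → c = 00000, weight = 0.
  m = 100 → c = 01001, weight = 2.
  m = 010 → c = 01101, weight = 3.
  m = 110 → c = 00100, weight = 1.
  m = 001 → c = 11101, weight = 4.
  m = 101 → c = 10100, weight = 2.
  m = 011 → c = 10000, weight = 1.
  m = 111 → c = 11001, weight = 3.
Tally weights:
  weight 0: 1 codewords.
  weight 1: 2 codewords.
  weight 2: 2 codewords.
  weight 3: 2 codewords.
  weight 4: 1 codewords.
Minimum distance d = smallest w > 0 with A_w > 0 = 1.
Sanity: Σ A_w = 8 = 2^3 = 8 ✓.


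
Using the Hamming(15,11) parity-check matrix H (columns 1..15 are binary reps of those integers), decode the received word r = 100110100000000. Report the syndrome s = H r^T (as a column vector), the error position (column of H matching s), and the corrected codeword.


s = (0, 1, 1, 1)^T, error position = 7, corrected codeword c = 100110000000000

Compute s = H r^T mod 2 one row at a time:
  s_1 = 0 + 0 + 0 + 0 + 0 + 0 + 0 + 0 = 0 ≡ 0 (mod 2).
  s_2 = 1 + 1 + 0 + 1 + 0 + 0 + 0 + 0 = 3 ≡ 1 (mod 2).
  s_3 = 0 + 0 + 0 + 1 + 0 + 0 + 0 + 0 = 1 ≡ 1 (mod 2).
  s_4 = 1 + 0 + 1 + 1 + 0 + 0 + 0 + 0 = 3 ≡ 1 (mod 2).
s = (0, 1, 1, 1)^T — this equals column 7 of H (binary 0111), so error is at position 7.
Correct: flip bit 7 of r = 100110100000000 to get c = 100110000000000.


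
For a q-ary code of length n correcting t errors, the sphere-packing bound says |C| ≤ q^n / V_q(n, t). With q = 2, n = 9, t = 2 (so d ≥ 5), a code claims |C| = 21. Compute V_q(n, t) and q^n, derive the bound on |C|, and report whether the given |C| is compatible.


V_q(n, t) = 46, q^n = 512, Hamming bound = 11, |C| = 21 > bound (violated).

Step 1: Compute V_q(n, t) = Σ_{j=0}^2 C(n, j) (q−1)^j.
  j = 0: C(9,0)·(1)^0 = 1·1 = 1.
  j = 1: C(9,1)·(1)^1 = 9·1 = 9.
  j = 2: C(9,2)·(1)^2 = 36·1 = 36.
  V_q(n, t) = 1 + 9 + 36 = 46.
Step 2: q^n = 2^9 = 512.
Step 3: Hamming bound ⌊q^n / V_q(n,t)⌋ = ⌊512/46⌋ = 11.
Step 4: Compare |C| = 21 to 11: violated.
The claimed |C| lies above the Hamming bound, so no 2-ary code of length 9 with d ≥ 5 can have 21 codewords.


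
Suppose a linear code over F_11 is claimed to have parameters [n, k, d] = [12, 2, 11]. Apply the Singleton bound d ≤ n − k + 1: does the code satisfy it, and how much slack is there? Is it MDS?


Singleton RHS = n − k + 1 = 11, slack = 0, bound satisfied, MDS.

Singleton bound: d ≤ n − k + 1.
Here n = 12, k = 2, so n − k + 1 = 11.
Given d = 11, check d ≤ 11: YES.
Slack = (n − k + 1) − d = 0.
The code is MDS (slack = 0).
Description: the claimed parameters are [12, 2, 11]_11; such a code would be MDS (meets Singleton bound).


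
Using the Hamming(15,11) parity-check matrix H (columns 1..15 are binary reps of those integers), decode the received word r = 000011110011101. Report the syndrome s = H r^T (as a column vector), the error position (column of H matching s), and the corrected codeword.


s = (1, 0, 0, 1)^T, error position = 9, corrected codeword c = 000011111011101

Compute s = H r^T mod 2 one row at a time:
  s_1 = 1 + 0 + 0 + 1 + 1 + 1 + 0 + 1 = 5 ≡ 1 (mod 2).
  s_2 = 0 + 1 + 1 + 1 + 1 + 1 + 0 + 1 = 6 ≡ 0 (mod 2).
  s_3 = 0 + 0 + 1 + 1 + 0 + 1 + 0 + 1 = 4 ≡ 0 (mod 2).
  s_4 = 0 + 0 + 1 + 1 + 0 + 1 + 1 + 1 = 5 ≡ 1 (mod 2).
s = (1, 0, 0, 1)^T — this equals column 9 of H (binary 1001), so error is at position 9.
Correct: flip bit 9 of r = 000011110011101 to get c = 000011111011101.
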